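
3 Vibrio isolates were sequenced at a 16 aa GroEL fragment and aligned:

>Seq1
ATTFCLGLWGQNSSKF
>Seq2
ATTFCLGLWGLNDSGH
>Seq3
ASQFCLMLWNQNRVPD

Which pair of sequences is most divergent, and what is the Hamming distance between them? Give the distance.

Pairwise Hamming distances:
  Seq1 vs Seq2: 4
  Seq1 vs Seq3: 8
  Seq2 vs Seq3: 9
The largest is 9, between Seq2 and Seq3.

9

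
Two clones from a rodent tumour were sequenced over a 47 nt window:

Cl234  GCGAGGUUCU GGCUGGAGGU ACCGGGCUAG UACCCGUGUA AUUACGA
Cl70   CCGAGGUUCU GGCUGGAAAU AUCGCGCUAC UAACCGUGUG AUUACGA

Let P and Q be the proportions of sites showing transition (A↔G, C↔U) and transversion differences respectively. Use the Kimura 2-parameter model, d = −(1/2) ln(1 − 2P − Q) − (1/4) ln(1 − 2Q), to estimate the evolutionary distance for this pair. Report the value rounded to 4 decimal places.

0.1940

The sequences differ at positions 1 (G/C, transversion), 18 (G/A, transition), 19 (G/A, transition), 22 (C/U, transition), 25 (G/C, transversion), 30 (G/C, transversion), 33 (C/A, transversion), 40 (A/G, transition).
Of the 8 differences, 4 transitions and 4 transversions over 47 sites: P = 4/47 = 0.085106, Q = 4/47 = 0.085106.
d = −0.5·ln(0.744682) − 0.25·ln(0.829788) = −0.5·(-0.294798) − 0.25·(-0.186585) = 0.1940.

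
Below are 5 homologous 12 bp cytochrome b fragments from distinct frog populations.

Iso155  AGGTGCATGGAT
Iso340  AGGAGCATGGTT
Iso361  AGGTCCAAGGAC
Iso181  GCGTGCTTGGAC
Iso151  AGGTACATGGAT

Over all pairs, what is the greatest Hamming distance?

Pairwise Hamming distances:
  Iso155 vs Iso340: 2
  Iso155 vs Iso361: 3
  Iso155 vs Iso181: 4
  Iso155 vs Iso151: 1
  Iso340 vs Iso361: 5
  Iso340 vs Iso181: 6
  Iso340 vs Iso151: 3
  Iso361 vs Iso181: 5
  Iso361 vs Iso151: 3
  Iso181 vs Iso151: 5
The largest is 6, between Iso340 and Iso181.

6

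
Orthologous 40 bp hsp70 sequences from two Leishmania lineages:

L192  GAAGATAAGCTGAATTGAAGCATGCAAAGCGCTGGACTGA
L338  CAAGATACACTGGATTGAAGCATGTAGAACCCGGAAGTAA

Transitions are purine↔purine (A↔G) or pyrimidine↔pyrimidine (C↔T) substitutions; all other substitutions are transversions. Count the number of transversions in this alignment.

5

Mismatches occur at site 1 (G/C, transversion), site 8 (A/C, transversion), site 9 (G/A, transition), site 13 (A/G, transition), site 25 (C/T, transition), site 27 (A/G, transition), site 29 (G/A, transition), site 31 (G/C, transversion), site 33 (T/G, transversion), site 35 (G/A, transition), site 37 (C/G, transversion), site 39 (G/A, transition).
Of the 12 differences, 7 transitions and 5 transversions, so the answer is 5.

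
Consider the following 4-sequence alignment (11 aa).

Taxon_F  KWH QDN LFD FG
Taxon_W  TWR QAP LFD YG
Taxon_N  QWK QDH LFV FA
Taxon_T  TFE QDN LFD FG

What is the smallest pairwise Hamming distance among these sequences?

3

Pairwise Hamming distances:
  Taxon_F vs Taxon_W: 5
  Taxon_F vs Taxon_N: 5
  Taxon_F vs Taxon_T: 3
  Taxon_W vs Taxon_N: 7
  Taxon_W vs Taxon_T: 5
  Taxon_N vs Taxon_T: 6
The smallest is 3, between Taxon_F and Taxon_T.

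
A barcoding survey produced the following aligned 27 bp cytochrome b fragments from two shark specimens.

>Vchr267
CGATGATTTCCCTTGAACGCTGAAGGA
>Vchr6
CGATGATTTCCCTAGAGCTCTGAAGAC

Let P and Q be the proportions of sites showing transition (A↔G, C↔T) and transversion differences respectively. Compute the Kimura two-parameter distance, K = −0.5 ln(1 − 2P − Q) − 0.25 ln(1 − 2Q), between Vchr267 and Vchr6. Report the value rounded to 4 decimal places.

0.2129

Differing sites — 14:T/A (Tv); 17:A/G (Ti); 19:G/T (Tv); 26:G/A (Ti); 27:A/C (Tv).
Of the 5 differences, 2 transitions and 3 transversions over 27 sites: P = 2/27 = 0.074074, Q = 3/27 = 0.111111.
d = −0.5·ln(0.740741) − 0.25·ln(0.777778) = −0.5·(-0.300104) − 0.25·(-0.251314) = 0.2129.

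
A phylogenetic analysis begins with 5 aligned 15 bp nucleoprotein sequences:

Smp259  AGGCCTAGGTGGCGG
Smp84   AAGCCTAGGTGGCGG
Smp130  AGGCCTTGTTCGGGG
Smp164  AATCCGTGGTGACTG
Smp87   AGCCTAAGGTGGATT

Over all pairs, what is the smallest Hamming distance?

Pairwise Hamming distances:
  Smp259 vs Smp84: 1
  Smp259 vs Smp130: 4
  Smp259 vs Smp164: 6
  Smp259 vs Smp87: 6
  Smp84 vs Smp130: 5
  Smp84 vs Smp164: 5
  Smp84 vs Smp87: 7
  Smp130 vs Smp164: 8
  Smp130 vs Smp87: 9
  Smp164 vs Smp87: 8
The smallest is 1, between Smp259 and Smp84.

1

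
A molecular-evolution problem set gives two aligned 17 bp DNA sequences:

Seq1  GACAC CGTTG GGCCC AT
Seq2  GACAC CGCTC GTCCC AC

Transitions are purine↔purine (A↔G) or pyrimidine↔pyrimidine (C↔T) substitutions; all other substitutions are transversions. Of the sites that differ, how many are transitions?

2

Mismatches occur at site 8 (T→C, transition), site 10 (G→C, transversion), site 12 (G→T, transversion), site 17 (T→C, transition).
Of the 4 differences, 2 transitions and 2 transversions, so the answer is 2.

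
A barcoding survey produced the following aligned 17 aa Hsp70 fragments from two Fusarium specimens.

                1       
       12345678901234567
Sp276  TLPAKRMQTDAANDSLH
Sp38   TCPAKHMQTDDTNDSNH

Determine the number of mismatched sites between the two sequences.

5

Differing sites — 2:L/C; 6:R/H; 11:A/D; 12:A/T; 16:L/N.
That gives 5 mismatches out of 17 aligned sites, so the Hamming distance is 5.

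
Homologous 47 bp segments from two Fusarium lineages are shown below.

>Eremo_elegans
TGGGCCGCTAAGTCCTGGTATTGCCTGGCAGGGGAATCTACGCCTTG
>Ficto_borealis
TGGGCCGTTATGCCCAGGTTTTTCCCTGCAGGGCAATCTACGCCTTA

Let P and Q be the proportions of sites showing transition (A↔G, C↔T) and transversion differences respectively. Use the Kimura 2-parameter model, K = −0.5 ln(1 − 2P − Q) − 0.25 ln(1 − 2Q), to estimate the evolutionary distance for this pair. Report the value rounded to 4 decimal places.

The sequences differ at positions 8 (C/T, transition), 11 (A/T, transversion), 13 (T/C, transition), 16 (T/A, transversion), 20 (A/T, transversion), 23 (G/T, transversion), 26 (T/C, transition), 27 (G/T, transversion), 34 (G/C, transversion), 47 (G/A, transition).
Of the 10 differences, 4 transitions and 6 transversions over 47 sites: P = 4/47 = 0.085106, Q = 6/47 = 0.127660.
d = −0.5·ln(0.702128) − 0.25·ln(0.744680) = −0.5·(-0.353640) − 0.25·(-0.294801) = 0.2505.

0.2505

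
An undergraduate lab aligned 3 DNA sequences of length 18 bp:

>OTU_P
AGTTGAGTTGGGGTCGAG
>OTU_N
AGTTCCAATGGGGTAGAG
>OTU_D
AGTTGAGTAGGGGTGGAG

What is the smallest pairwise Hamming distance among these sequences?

Pairwise Hamming distances:
  OTU_P vs OTU_N: 5
  OTU_P vs OTU_D: 2
  OTU_N vs OTU_D: 6
The smallest is 2, between OTU_P and OTU_D.

2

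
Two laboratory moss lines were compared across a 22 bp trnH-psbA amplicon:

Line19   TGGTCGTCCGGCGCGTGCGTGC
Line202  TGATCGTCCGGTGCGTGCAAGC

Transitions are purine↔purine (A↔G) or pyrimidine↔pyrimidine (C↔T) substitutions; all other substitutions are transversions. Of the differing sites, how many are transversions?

Mismatches occur at site 3 (G→A, transition), site 12 (C→T, transition), site 19 (G→A, transition), site 20 (T→A, transversion).
Of the 4 differences, 3 transitions and 1 transversion, so the answer is 1.

1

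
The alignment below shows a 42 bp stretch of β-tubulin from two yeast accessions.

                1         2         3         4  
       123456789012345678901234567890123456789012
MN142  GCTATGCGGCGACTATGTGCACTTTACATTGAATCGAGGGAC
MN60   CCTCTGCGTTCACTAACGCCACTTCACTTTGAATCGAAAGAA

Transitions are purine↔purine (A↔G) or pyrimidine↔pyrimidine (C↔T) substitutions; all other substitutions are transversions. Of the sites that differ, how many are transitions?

4

Differing sites — 1:G/C (Tv); 4:A/C (Tv); 9:G/T (Tv); 10:C/T (Ti); 11:G/C (Tv); 16:T/A (Tv); 17:G/C (Tv); 18:T/G (Tv); 19:G/C (Tv); 25:T/C (Ti); 28:A/T (Tv); 38:G/A (Ti); 39:G/A (Ti); 42:C/A (Tv).
Of the 14 differences, 4 transitions and 10 transversions, so the answer is 4.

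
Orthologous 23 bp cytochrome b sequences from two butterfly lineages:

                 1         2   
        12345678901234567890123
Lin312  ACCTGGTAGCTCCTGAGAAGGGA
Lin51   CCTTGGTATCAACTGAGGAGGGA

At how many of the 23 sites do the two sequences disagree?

Mismatches occur at site 1 (A/C), site 3 (C/T), site 9 (G/T), site 11 (T/A), site 12 (C/A), site 18 (A/G).
That gives 6 mismatches out of 23 aligned sites, so the Hamming distance is 6.

6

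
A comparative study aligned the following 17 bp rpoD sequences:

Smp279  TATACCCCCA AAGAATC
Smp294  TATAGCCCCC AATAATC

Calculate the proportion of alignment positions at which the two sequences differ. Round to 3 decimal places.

0.176

Mismatches occur at site 5 (C/G), site 10 (A/C), site 13 (G/T).
There are 3 differences over 17 sites, so p = 3/17 = 0.176.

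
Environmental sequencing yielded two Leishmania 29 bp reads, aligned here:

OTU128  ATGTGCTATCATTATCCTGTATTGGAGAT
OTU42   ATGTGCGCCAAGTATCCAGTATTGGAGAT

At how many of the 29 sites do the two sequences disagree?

Mismatches occur at site 7 (T/G), site 8 (A/C), site 9 (T/C), site 10 (C/A), site 12 (T/G), site 18 (T/A).
That gives 6 mismatches out of 29 aligned sites, so the Hamming distance is 6.

6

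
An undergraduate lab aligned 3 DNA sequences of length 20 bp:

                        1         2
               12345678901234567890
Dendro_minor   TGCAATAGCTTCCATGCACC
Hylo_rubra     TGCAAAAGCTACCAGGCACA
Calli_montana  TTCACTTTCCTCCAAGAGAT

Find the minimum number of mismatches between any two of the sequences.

Pairwise Hamming distances:
  Dendro_minor vs Hylo_rubra: 4
  Dendro_minor vs Calli_montana: 10
  Hylo_rubra vs Calli_montana: 12
The smallest is 4, between Dendro_minor and Hylo_rubra.

4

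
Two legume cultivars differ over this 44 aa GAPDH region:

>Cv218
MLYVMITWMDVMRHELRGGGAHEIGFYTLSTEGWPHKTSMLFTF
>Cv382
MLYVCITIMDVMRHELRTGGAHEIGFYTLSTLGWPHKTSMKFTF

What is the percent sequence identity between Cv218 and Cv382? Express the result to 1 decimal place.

Differing sites — 5:M/C; 8:W/I; 18:G/T; 32:E/L; 41:L/K.
39 of the 44 sites match, so the percent identity is 39/44 × 100 = 88.6%.

88.6%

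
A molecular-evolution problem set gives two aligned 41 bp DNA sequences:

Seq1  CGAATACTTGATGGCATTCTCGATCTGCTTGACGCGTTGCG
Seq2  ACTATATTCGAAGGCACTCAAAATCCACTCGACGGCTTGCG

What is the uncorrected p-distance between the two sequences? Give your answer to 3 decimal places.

The sequences differ at positions 1 (C/A), 2 (G/C), 3 (A/T), 7 (C/T), 9 (T/C), 12 (T/A), 17 (T/C), 20 (T/A), 21 (C/A), 22 (G/A), 26 (T/C), 27 (G/A), 30 (T/C), 35 (C/G), 36 (G/C).
There are 15 differences over 41 sites, so p = 15/41 = 0.366.

0.366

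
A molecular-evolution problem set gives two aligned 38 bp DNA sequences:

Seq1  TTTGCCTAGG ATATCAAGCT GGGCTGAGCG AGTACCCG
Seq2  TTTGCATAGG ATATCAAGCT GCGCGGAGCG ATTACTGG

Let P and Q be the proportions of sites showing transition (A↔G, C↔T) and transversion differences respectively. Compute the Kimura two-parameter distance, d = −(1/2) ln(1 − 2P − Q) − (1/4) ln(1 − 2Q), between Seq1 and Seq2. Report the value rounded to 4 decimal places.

0.1781

Differing sites — 6:C/A (Tv); 22:G/C (Tv); 25:T/G (Tv); 32:G/T (Tv); 36:C/T (Ti); 37:C/G (Tv).
Of the 6 differences, 1 transition and 5 transversions over 38 sites: P = 1/38 = 0.026316, Q = 5/38 = 0.131579.
d = −0.5·ln(0.815789) − 0.25·ln(0.736842) = −0.5·(-0.203600) − 0.25·(-0.305382) = 0.1781.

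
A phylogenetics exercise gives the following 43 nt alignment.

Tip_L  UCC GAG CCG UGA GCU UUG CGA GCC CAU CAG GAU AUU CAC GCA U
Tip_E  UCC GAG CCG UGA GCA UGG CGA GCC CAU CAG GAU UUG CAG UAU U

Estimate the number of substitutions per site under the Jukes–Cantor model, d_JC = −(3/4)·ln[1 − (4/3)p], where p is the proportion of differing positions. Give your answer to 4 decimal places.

The sequences differ at positions 15 (U/A), 17 (U/G), 34 (A/U), 36 (U/G), 39 (C/G), 40 (G/U), 41 (C/A), 42 (A/U).
p = 8/43 = 0.186047.
d = −0.75 · ln(1 − (4/3)·0.186047) = −0.75 · ln(0.751937) = −0.75 · (-0.285103) = 0.2138.

0.2138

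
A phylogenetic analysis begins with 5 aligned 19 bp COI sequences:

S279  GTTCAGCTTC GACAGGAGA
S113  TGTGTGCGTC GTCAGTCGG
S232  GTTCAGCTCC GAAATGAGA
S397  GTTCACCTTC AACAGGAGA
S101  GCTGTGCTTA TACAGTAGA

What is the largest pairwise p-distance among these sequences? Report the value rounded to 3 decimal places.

Pairwise Hamming distances:
  S279 vs S113: 9
  S279 vs S232: 3
  S279 vs S397: 2
  S279 vs S101: 6
  S113 vs S232: 12
  S113 vs S397: 11
  S113 vs S101: 8
  S232 vs S397: 5
  S232 vs S101: 9
  S397 vs S101: 7
The largest is 12 mismatches, between S113 and S232; p = 12/19 = 0.632.

0.632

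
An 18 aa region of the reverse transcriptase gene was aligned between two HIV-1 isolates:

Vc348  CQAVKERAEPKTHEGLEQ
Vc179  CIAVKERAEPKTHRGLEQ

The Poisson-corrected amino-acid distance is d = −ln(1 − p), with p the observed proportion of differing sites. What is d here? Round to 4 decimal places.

0.1178

Mismatches occur at site 2 (Q/I), site 14 (E/R).
p = 2/18 = 0.111111.
d = −ln(1 − 0.111111) = −ln(0.888889) = 0.1178.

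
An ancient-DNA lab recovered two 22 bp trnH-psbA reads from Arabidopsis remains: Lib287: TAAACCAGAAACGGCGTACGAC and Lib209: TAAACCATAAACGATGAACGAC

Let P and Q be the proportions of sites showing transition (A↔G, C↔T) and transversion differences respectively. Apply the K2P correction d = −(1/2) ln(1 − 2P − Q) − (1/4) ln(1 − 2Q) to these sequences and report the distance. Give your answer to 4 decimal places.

Differing sites — 8:G/T (Tv); 14:G/A (Ti); 15:C/T (Ti); 17:T/A (Tv).
Of the 4 differences, 2 transitions and 2 transversions over 22 sites: P = 2/22 = 0.090909, Q = 2/22 = 0.090909.
d = −0.5·ln(0.727273) − 0.25·ln(0.818182) = −0.5·(-0.318453) − 0.25·(-0.200670) = 0.2094.

0.2094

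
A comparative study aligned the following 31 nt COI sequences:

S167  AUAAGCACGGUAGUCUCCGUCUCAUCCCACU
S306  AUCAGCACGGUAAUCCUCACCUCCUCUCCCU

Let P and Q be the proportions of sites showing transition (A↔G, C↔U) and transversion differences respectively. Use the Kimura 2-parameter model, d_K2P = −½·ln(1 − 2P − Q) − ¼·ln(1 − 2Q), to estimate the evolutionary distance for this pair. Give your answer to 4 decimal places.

Differing sites — 3:A/C (Tv); 13:G/A (Ti); 16:U/C (Ti); 17:C/U (Ti); 19:G/A (Ti); 20:U/C (Ti); 24:A/C (Tv); 27:C/U (Ti); 29:A/C (Tv).
Of the 9 differences, 6 transitions and 3 transversions over 31 sites: P = 6/31 = 0.193548, Q = 3/31 = 0.096774.
d = −0.5·ln(0.516130) − 0.25·ln(0.806452) = −0.5·(-0.661397) − 0.25·(-0.215111) = 0.3845.

0.3845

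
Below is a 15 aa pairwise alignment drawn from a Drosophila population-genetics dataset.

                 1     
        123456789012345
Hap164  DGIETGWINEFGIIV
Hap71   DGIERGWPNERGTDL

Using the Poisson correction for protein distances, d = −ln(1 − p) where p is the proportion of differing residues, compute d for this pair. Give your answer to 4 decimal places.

0.5108

Mismatches occur at site 5 (T→R), site 8 (I→P), site 11 (F→R), site 13 (I→T), site 14 (I→D), site 15 (V→L).
p = 6/15 = 0.400000.
d = −ln(1 − 0.400000) = −ln(0.600000) = 0.5108.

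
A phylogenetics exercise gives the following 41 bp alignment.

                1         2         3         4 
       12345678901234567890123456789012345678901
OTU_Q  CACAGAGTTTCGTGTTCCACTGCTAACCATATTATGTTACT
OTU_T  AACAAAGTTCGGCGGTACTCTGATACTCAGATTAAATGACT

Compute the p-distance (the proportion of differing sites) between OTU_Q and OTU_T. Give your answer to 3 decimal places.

The sequences differ at positions 1 (C/A), 5 (G/A), 10 (T/C), 11 (C/G), 13 (T/C), 15 (T/G), 17 (C/A), 19 (A/T), 23 (C/A), 26 (A/C), 27 (C/T), 30 (T/G), 35 (T/A), 36 (G/A), 38 (T/G).
There are 15 differences over 41 sites, so p = 15/41 = 0.366.

0.366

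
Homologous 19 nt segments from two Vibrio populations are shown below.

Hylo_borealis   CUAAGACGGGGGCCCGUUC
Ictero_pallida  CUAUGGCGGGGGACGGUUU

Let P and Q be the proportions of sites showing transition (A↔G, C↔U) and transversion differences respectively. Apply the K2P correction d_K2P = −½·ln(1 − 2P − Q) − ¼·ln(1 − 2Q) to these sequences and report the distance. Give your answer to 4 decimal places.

0.3246

The sequences differ at positions 4 (A/U, transversion), 6 (A/G, transition), 13 (C/A, transversion), 15 (C/G, transversion), 19 (C/U, transition).
Of the 5 differences, 2 transitions and 3 transversions over 19 sites: P = 2/19 = 0.105263, Q = 3/19 = 0.157895.
d = −0.5·ln(0.631579) − 0.25·ln(0.684210) = −0.5·(-0.459532) − 0.25·(-0.379490) = 0.3246.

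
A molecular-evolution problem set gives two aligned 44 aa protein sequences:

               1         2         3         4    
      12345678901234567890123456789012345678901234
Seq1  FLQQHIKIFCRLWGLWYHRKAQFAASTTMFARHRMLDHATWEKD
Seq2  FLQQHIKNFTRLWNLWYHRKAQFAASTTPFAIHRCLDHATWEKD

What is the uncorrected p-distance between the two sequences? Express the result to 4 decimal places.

The sequences differ at positions 8 (I/N), 10 (C/T), 14 (G/N), 29 (M/P), 32 (R/I), 35 (M/C).
There are 6 differences over 44 sites, so p = 6/44 = 0.1364.

0.1364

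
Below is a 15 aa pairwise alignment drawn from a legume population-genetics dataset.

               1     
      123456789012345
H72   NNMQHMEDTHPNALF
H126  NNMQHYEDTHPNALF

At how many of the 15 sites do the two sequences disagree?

1

The sequences differ at position 6 (M/Y).
That gives 1 mismatch out of 15 aligned sites, so the Hamming distance is 1.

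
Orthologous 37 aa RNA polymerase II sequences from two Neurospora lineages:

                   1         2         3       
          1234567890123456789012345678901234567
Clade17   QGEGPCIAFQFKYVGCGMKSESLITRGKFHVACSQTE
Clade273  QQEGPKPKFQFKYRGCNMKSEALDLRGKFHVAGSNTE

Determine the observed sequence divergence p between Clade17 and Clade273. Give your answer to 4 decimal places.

0.2973

The sequences differ at positions 2 (G/Q), 6 (C/K), 7 (I/P), 8 (A/K), 14 (V/R), 17 (G/N), 22 (S/A), 24 (I/D), 25 (T/L), 33 (C/G), 35 (Q/N).
There are 11 differences over 37 sites, so p = 11/37 = 0.2973.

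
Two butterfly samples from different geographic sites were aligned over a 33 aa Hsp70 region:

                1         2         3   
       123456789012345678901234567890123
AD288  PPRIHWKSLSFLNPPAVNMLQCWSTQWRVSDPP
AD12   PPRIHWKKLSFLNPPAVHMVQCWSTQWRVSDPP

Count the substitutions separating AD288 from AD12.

Mismatches occur at site 8 (S↔K), site 18 (N↔H), site 20 (L↔V).
That gives 3 mismatches out of 33 aligned sites, so the Hamming distance is 3.

3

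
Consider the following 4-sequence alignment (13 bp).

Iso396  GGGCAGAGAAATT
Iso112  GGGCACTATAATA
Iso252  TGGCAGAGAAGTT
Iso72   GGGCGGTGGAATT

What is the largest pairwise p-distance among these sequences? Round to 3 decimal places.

0.538

Pairwise Hamming distances:
  Iso396 vs Iso112: 5
  Iso396 vs Iso252: 2
  Iso396 vs Iso72: 3
  Iso112 vs Iso252: 7
  Iso112 vs Iso72: 5
  Iso252 vs Iso72: 5
The largest is 7 mismatches, between Iso112 and Iso252; p = 7/13 = 0.538.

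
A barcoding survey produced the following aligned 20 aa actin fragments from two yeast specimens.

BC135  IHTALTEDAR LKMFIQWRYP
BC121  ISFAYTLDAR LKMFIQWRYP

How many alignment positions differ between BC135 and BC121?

4

The sequences differ at positions 2 (H/S), 3 (T/F), 5 (L/Y), 7 (E/L).
That gives 4 mismatches out of 20 aligned sites, so the Hamming distance is 4.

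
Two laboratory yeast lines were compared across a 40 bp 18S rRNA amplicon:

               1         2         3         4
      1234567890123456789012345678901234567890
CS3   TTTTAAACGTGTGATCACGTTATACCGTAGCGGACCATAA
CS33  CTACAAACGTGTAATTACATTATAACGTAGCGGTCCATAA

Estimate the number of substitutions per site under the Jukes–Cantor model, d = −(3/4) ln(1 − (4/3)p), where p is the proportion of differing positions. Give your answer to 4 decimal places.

0.2326

Mismatches occur at site 1 (T→C), site 3 (T→A), site 4 (T→C), site 13 (G→A), site 16 (C→T), site 19 (G→A), site 25 (C→A), site 34 (A→T).
p = 8/40 = 0.200000.
d = −0.75 · ln(1 − (4/3)·0.200000) = −0.75 · ln(0.733333) = −0.75 · (-0.310155) = 0.2326.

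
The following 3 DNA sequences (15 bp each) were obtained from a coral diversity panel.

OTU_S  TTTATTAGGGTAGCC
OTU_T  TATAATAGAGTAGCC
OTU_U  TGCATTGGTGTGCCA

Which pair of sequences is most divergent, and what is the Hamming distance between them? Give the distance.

8

Pairwise Hamming distances:
  OTU_S vs OTU_T: 3
  OTU_S vs OTU_U: 7
  OTU_T vs OTU_U: 8
The largest is 8, between OTU_T and OTU_U.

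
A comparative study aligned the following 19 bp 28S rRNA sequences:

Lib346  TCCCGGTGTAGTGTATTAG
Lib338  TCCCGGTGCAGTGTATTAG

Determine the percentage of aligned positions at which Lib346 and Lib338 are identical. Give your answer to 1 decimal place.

A single mismatch occurs at site 9 (T→C).
18 of the 19 sites match, so the percent identity is 18/19 × 100 = 94.7%.

94.7%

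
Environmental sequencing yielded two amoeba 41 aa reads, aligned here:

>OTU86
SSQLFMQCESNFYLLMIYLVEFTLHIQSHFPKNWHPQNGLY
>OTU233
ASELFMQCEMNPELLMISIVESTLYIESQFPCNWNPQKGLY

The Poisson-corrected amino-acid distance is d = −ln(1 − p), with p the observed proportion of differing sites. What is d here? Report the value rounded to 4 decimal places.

0.4177

Differing sites — 1:S/A; 3:Q/E; 10:S/M; 12:F/P; 13:Y/E; 18:Y/S; 19:L/I; 22:F/S; 25:H/Y; 27:Q/E; 29:H/Q; 32:K/C; 35:H/N; 38:N/K.
p = 14/41 = 0.341463.
d = −ln(1 − 0.341463) = −ln(0.658537) = 0.4177.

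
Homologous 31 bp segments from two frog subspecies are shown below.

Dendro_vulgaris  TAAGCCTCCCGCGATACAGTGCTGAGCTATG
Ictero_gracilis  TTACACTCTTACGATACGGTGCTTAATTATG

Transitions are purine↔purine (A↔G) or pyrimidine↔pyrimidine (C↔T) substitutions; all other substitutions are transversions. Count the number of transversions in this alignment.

4

Differing sites — 2:A/T (Tv); 4:G/C (Tv); 5:C/A (Tv); 9:C/T (Ti); 10:C/T (Ti); 11:G/A (Ti); 18:A/G (Ti); 24:G/T (Tv); 26:G/A (Ti); 27:C/T (Ti).
Of the 10 differences, 6 transitions and 4 transversions, so the answer is 4.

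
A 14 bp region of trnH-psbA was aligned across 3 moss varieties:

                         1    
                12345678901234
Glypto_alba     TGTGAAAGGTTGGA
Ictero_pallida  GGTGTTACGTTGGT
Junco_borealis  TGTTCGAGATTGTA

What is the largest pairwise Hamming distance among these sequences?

8

Pairwise Hamming distances:
  Glypto_alba vs Ictero_pallida: 5
  Glypto_alba vs Junco_borealis: 5
  Ictero_pallida vs Junco_borealis: 8
The largest is 8, between Ictero_pallida and Junco_borealis.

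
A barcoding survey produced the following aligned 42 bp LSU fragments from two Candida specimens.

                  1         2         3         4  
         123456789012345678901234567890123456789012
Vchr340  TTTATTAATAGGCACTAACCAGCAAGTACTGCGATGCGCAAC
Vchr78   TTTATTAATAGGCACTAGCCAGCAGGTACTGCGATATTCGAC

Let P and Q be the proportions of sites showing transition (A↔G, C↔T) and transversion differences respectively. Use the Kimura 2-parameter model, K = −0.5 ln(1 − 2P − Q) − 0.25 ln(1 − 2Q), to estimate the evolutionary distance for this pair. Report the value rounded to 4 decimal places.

0.1640

The sequences differ at positions 18 (A/G, transition), 25 (A/G, transition), 36 (G/A, transition), 37 (C/T, transition), 38 (G/T, transversion), 40 (A/G, transition).
Of the 6 differences, 5 transitions and 1 transversion over 42 sites: P = 5/42 = 0.119048, Q = 1/42 = 0.023810.
d = −0.5·ln(0.738094) − 0.25·ln(0.952380) = −0.5·(-0.303684) − 0.25·(-0.048791) = 0.1640.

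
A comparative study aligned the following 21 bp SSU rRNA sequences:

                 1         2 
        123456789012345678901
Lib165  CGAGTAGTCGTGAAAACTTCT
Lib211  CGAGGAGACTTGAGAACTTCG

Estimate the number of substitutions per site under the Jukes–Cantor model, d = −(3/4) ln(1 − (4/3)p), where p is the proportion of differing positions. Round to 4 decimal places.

Differing sites — 5:T/G; 8:T/A; 10:G/T; 14:A/G; 21:T/G.
p = 5/21 = 0.238095.
d = −0.75 · ln(1 − (4/3)·0.238095) = −0.75 · ln(0.682540) = −0.75 · (-0.381934) = 0.2865.

0.2865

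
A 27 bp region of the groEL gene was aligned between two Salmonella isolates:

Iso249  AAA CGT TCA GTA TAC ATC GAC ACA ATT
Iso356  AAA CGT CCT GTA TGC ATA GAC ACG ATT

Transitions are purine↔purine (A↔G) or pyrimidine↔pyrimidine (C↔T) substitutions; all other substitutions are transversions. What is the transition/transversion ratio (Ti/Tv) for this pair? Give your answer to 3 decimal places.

1.500

Differing sites — 7:T/C (Ti); 9:A/T (Tv); 14:A/G (Ti); 18:C/A (Tv); 24:A/G (Ti).
Of the 5 differences, 3 transitions and 2 transversions, so Ti/Tv = 3/2 = 1.500.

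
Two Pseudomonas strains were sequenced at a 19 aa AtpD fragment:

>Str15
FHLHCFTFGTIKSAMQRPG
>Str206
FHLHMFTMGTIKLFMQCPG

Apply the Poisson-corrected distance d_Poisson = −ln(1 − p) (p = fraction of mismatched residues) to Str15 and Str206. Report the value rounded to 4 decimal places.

0.3054

Differing sites — 5:C/M; 8:F/M; 13:S/L; 14:A/F; 17:R/C.
p = 5/19 = 0.263158.
d = −ln(1 − 0.263158) = −ln(0.736842) = 0.3054.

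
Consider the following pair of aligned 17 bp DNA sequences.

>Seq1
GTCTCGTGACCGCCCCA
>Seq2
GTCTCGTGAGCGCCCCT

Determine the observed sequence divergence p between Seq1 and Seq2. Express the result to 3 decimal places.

0.118

Mismatches occur at site 10 (C→G), site 17 (A→T).
There are 2 differences over 17 sites, so p = 2/17 = 0.118.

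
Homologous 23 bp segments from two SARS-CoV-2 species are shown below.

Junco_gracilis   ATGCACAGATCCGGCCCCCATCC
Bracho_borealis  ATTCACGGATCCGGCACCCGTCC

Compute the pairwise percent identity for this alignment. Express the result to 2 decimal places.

Mismatches occur at site 3 (G→T), site 7 (A→G), site 16 (C→A), site 20 (A→G).
19 of the 23 sites match, so the percent identity is 19/23 × 100 = 82.61%.

82.61%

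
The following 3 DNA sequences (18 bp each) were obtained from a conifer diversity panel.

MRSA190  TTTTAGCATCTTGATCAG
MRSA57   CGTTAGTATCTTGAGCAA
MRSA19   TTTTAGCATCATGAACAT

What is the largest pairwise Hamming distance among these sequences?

6

Pairwise Hamming distances:
  MRSA190 vs MRSA57: 5
  MRSA190 vs MRSA19: 3
  MRSA57 vs MRSA19: 6
The largest is 6, between MRSA57 and MRSA19.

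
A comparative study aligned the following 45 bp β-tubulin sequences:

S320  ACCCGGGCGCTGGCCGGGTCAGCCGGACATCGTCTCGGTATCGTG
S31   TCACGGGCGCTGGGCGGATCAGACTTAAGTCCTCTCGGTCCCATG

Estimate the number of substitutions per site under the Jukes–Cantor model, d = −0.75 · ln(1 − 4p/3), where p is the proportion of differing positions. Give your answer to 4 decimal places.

0.3648

Differing sites — 1:A/T; 3:C/A; 14:C/G; 18:G/A; 23:C/A; 25:G/T; 26:G/T; 28:C/A; 29:A/G; 32:G/C; 40:A/C; 41:T/C; 43:G/A.
p = 13/45 = 0.288889.
d = −0.75 · ln(1 − (4/3)·0.288889) = −0.75 · ln(0.614815) = −0.75 · (-0.486434) = 0.3648.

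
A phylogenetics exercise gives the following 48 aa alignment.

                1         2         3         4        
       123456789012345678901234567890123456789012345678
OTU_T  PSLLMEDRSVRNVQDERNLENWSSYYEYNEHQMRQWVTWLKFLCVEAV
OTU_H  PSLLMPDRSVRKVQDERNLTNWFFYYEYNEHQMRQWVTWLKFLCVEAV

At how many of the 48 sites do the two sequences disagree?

Differing sites — 6:E/P; 12:N/K; 20:E/T; 23:S/F; 24:S/F.
That gives 5 mismatches out of 48 aligned sites, so the Hamming distance is 5.

5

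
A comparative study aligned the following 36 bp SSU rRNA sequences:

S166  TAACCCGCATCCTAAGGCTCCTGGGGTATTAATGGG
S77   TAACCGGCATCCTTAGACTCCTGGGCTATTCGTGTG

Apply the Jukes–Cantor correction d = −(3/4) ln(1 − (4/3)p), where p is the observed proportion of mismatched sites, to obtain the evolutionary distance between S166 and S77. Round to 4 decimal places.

The sequences differ at positions 6 (C/G), 14 (A/T), 17 (G/A), 26 (G/C), 31 (A/C), 32 (A/G), 35 (G/T).
p = 7/36 = 0.194444.
d = −0.75 · ln(1 − (4/3)·0.194444) = −0.75 · ln(0.740741) = −0.75 · (-0.300104) = 0.2251.

0.2251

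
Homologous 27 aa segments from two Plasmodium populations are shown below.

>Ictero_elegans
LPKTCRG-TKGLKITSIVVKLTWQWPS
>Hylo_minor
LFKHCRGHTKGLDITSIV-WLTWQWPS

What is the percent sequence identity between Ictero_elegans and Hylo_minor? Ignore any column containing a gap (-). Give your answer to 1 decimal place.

Excluding the 2 gap columns leaves 25 comparable sites.
Mismatches occur at site 2 (P↔F), site 4 (T↔H), site 13 (K↔D), site 20 (K↔W).
21 of the 25 comparable sites match, so the percent identity is 21/25 × 100 = 84.0%.

84.0%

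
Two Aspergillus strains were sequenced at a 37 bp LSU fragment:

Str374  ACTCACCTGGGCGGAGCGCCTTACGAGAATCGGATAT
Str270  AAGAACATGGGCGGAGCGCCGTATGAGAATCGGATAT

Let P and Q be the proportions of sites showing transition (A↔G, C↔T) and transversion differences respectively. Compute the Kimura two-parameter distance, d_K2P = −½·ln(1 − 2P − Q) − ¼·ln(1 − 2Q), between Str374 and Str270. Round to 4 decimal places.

0.1836

Mismatches occur at site 2 (C/A, transversion), site 3 (T/G, transversion), site 4 (C/A, transversion), site 7 (C/A, transversion), site 21 (T/G, transversion), site 24 (C/T, transition).
Of the 6 differences, 1 transition and 5 transversions over 37 sites: P = 1/37 = 0.027027, Q = 5/37 = 0.135135.
d = −0.5·ln(0.810811) − 0.25·ln(0.729730) = −0.5·(-0.209720) − 0.25·(-0.315081) = 0.1836.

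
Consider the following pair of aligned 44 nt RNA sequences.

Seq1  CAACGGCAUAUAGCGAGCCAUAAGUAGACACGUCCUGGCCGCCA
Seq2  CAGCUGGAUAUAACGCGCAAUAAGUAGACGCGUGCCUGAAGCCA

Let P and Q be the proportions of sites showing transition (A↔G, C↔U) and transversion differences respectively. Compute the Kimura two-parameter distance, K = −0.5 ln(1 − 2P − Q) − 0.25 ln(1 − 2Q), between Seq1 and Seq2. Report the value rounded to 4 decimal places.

0.3390

Mismatches occur at site 3 (A/G, transition), site 5 (G/U, transversion), site 7 (C/G, transversion), site 13 (G/A, transition), site 16 (A/C, transversion), site 19 (C/A, transversion), site 30 (A/G, transition), site 34 (C/G, transversion), site 36 (U/C, transition), site 37 (G/U, transversion), site 39 (C/A, transversion), site 40 (C/A, transversion).
Of the 12 differences, 4 transitions and 8 transversions over 44 sites: P = 4/44 = 0.090909, Q = 8/44 = 0.181818.
d = −0.5·ln(0.636364) − 0.25·ln(0.636364) = −0.5·(-0.451985) − 0.25·(-0.451985) = 0.3390.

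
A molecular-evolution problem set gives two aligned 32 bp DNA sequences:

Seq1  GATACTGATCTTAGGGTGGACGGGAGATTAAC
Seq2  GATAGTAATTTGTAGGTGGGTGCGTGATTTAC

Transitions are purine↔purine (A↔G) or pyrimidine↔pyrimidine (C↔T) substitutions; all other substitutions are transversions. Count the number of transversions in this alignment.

The sequences differ at positions 5 (C/G, transversion), 7 (G/A, transition), 10 (C/T, transition), 12 (T/G, transversion), 13 (A/T, transversion), 14 (G/A, transition), 20 (A/G, transition), 21 (C/T, transition), 23 (G/C, transversion), 25 (A/T, transversion), 30 (A/T, transversion).
Of the 11 differences, 5 transitions and 6 transversions, so the answer is 6.

6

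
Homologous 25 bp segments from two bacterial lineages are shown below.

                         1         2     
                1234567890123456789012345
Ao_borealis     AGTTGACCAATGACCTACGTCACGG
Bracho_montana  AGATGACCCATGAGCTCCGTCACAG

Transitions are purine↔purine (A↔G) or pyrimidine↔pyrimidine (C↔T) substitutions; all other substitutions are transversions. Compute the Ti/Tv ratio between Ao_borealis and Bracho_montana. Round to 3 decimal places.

0.250

Mismatches occur at site 3 (T↔A, transversion), site 9 (A↔C, transversion), site 14 (C↔G, transversion), site 17 (A↔C, transversion), site 24 (G↔A, transition).
Of the 5 differences, 1 transition and 4 transversions, so Ti/Tv = 1/4 = 0.250.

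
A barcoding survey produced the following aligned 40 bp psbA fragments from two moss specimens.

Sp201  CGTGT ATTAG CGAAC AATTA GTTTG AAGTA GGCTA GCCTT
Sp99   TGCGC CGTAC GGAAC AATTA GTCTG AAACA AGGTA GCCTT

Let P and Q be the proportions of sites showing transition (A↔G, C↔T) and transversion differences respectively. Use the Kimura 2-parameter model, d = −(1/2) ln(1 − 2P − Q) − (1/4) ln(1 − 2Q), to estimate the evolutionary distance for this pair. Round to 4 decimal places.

0.3941

The sequences differ at positions 1 (C/T, transition), 3 (T/C, transition), 5 (T/C, transition), 6 (A/C, transversion), 7 (T/G, transversion), 10 (G/C, transversion), 11 (C/G, transversion), 23 (T/C, transition), 28 (G/A, transition), 29 (T/C, transition), 31 (G/A, transition), 33 (C/G, transversion).
Of the 12 differences, 7 transitions and 5 transversions over 40 sites: P = 7/40 = 0.175000, Q = 5/40 = 0.125000.
d = −0.5·ln(0.525000) − 0.25·ln(0.750000) = −0.5·(-0.644357) − 0.25·(-0.287682) = 0.3941.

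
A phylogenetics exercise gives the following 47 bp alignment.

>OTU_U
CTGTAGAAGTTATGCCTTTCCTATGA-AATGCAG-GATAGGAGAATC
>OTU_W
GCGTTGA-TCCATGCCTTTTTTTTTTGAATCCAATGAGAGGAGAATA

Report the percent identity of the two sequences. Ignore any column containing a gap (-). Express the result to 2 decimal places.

65.91%

Excluding the 3 gap columns leaves 44 comparable sites.
The sequences differ at positions 1 (C/G), 2 (T/C), 5 (A/T), 9 (G/T), 10 (T/C), 11 (T/C), 20 (C/T), 21 (C/T), 23 (A/T), 25 (G/T), 26 (A/T), 31 (G/C), 34 (G/A), 38 (T/G), 47 (C/A).
29 of the 44 comparable sites match, so the percent identity is 29/44 × 100 = 65.91%.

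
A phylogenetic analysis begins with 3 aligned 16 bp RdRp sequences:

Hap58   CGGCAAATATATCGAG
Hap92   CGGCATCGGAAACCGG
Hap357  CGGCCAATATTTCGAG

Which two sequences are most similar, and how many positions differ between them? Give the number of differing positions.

2

Pairwise Hamming distances:
  Hap58 vs Hap92: 8
  Hap58 vs Hap357: 2
  Hap92 vs Hap357: 10
The smallest is 2, between Hap58 and Hap357.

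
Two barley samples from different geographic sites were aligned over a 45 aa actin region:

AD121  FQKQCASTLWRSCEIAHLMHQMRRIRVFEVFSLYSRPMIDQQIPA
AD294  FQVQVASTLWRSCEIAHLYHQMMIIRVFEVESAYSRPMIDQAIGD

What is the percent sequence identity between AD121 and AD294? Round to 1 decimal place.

The sequences differ at positions 3 (K/V), 5 (C/V), 19 (M/Y), 23 (R/M), 24 (R/I), 31 (F/E), 33 (L/A), 42 (Q/A), 44 (P/G), 45 (A/D).
35 of the 45 sites match, so the percent identity is 35/45 × 100 = 77.8%.

77.8%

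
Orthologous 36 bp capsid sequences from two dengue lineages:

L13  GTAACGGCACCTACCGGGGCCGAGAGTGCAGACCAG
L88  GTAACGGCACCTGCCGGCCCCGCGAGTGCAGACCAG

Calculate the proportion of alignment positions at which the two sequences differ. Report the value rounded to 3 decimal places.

Mismatches occur at site 13 (A↔G), site 18 (G↔C), site 19 (G↔C), site 23 (A↔C).
There are 4 differences over 36 sites, so p = 4/36 = 0.111.

0.111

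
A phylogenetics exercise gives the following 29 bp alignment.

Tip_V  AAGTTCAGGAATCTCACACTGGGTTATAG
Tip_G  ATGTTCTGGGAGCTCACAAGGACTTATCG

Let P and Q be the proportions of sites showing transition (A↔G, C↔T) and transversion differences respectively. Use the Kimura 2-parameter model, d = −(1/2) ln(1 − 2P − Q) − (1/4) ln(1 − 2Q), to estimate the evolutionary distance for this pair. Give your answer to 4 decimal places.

0.4033

The sequences differ at positions 2 (A/T, transversion), 7 (A/T, transversion), 10 (A/G, transition), 12 (T/G, transversion), 19 (C/A, transversion), 20 (T/G, transversion), 22 (G/A, transition), 23 (G/C, transversion), 28 (A/C, transversion).
Of the 9 differences, 2 transitions and 7 transversions over 29 sites: P = 2/29 = 0.068966, Q = 7/29 = 0.241379.
d = −0.5·ln(0.620689) − 0.25·ln(0.517242) = −0.5·(-0.476925) − 0.25·(-0.659244) = 0.4033.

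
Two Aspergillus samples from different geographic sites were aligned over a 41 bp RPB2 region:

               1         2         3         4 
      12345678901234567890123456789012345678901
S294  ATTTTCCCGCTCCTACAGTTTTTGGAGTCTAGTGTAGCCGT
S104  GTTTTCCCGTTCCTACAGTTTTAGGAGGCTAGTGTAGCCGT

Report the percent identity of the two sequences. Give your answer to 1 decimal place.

90.2%

Mismatches occur at site 1 (A→G), site 10 (C→T), site 23 (T→A), site 28 (T→G).
37 of the 41 sites match, so the percent identity is 37/41 × 100 = 90.2%.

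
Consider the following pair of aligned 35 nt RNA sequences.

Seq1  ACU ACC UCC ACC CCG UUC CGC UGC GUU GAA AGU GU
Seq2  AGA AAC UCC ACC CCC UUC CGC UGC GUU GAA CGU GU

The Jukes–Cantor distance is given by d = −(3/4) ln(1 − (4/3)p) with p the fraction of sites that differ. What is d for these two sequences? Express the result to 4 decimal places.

The sequences differ at positions 2 (C/G), 3 (U/A), 5 (C/A), 15 (G/C), 31 (A/C).
p = 5/35 = 0.142857.
d = −0.75 · ln(1 − (4/3)·0.142857) = −0.75 · ln(0.809524) = −0.75 · (-0.211309) = 0.1585.

0.1585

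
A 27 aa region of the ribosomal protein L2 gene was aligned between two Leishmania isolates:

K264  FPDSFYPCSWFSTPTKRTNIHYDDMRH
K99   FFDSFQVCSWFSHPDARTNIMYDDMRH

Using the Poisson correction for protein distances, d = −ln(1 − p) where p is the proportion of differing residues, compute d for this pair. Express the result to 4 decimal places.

Mismatches occur at site 2 (P/F), site 6 (Y/Q), site 7 (P/V), site 13 (T/H), site 15 (T/D), site 16 (K/A), site 21 (H/M).
p = 7/27 = 0.259259.
d = −ln(1 − 0.259259) = −ln(0.740741) = 0.3001.

0.3001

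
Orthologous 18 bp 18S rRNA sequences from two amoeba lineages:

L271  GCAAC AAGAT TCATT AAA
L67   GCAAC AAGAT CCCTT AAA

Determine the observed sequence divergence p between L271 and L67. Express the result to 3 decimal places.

The sequences differ at positions 11 (T/C), 13 (A/C).
There are 2 differences over 18 sites, so p = 2/18 = 0.111.

0.111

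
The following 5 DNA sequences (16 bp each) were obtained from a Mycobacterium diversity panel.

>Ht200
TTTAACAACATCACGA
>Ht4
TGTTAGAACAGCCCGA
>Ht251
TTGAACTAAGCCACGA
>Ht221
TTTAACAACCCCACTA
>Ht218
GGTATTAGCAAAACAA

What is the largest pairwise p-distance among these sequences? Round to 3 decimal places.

0.750

Pairwise Hamming distances:
  Ht200 vs Ht4: 5
  Ht200 vs Ht251: 5
  Ht200 vs Ht221: 3
  Ht200 vs Ht218: 8
  Ht4 vs Ht251: 9
  Ht4 vs Ht221: 7
  Ht4 vs Ht218: 9
  Ht251 vs Ht221: 5
  Ht251 vs Ht218: 12
  Ht221 vs Ht218: 9
The largest is 12 mismatches, between Ht251 and Ht218; p = 12/16 = 0.750.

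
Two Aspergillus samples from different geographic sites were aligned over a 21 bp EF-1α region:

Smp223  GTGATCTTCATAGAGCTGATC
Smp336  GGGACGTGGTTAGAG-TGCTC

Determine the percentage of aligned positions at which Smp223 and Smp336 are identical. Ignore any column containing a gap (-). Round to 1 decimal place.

65.0%

Excluding the 1 gap column leaves 20 comparable sites.
Mismatches occur at site 2 (T/G), site 5 (T/C), site 6 (C/G), site 8 (T/G), site 9 (C/G), site 10 (A/T), site 19 (A/C).
13 of the 20 comparable sites match, so the percent identity is 13/20 × 100 = 65.0%.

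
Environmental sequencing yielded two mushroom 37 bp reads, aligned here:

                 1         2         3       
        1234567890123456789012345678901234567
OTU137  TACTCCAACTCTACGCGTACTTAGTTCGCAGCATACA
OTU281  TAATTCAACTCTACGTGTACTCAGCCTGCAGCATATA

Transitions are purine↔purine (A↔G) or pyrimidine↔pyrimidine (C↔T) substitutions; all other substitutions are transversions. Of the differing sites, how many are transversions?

1

Mismatches occur at site 3 (C/A, transversion), site 5 (C/T, transition), site 16 (C/T, transition), site 22 (T/C, transition), site 25 (T/C, transition), site 26 (T/C, transition), site 27 (C/T, transition), site 36 (C/T, transition).
Of the 8 differences, 7 transitions and 1 transversion, so the answer is 1.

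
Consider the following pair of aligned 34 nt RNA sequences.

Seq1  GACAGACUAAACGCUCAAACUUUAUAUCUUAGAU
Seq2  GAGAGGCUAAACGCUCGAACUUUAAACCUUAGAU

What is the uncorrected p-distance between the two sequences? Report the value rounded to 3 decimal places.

0.147

Mismatches occur at site 3 (C↔G), site 6 (A↔G), site 17 (A↔G), site 25 (U↔A), site 27 (U↔C).
There are 5 differences over 34 sites, so p = 5/34 = 0.147.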